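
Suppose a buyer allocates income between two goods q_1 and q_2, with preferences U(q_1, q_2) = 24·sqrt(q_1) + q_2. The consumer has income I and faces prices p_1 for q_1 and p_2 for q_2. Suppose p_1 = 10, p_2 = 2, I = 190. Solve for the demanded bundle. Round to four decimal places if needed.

q_1* = 5.76, q_2* = 66.2

Plugging in: q_1* = (12·2/10)² = 5.76, q_2* = 66.2.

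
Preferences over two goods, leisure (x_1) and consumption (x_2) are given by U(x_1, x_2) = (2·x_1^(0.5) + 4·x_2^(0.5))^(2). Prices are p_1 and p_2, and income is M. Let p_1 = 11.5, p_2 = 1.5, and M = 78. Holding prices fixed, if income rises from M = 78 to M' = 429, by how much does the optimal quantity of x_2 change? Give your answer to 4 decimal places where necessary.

From the CES first-order condition, (1/2)·(x_2/x_1)^(0.5) = p_1/p_2.
Solve for the ratio: x_2/x_1 = [2·p_1/p_2]^(2).
With the ratio pinned down, the budget gives x_1* = M/(p_1 + p_2·(x_2/x_1)) and x_2* = (x_2/x_1)·x_1*.
Numerically x_2/x_1 = 235.111111, so x_1* = 78/(11.5 + 1.5·235.111111) = 0.2142 and x_2* = 235.111111·0.2142 = 50.3579.
At M' = 429: x_2* = 276.9684. Change: 276.9684 − 50.3579 = 226.6105.

Δx_2* = 226.6105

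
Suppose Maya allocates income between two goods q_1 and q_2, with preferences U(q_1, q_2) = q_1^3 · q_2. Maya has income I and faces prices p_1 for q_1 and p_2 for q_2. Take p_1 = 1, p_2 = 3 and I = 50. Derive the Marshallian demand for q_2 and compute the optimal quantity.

q_2* = 4.1667

Demand: q_1*(p_1,p_2,I) = 0.75·I/p_1 and q_2* = 0.25·I/p_2.
At p_1=1, p_2=3, I=50: q_2* = 0.25·50/3 = 4.1667.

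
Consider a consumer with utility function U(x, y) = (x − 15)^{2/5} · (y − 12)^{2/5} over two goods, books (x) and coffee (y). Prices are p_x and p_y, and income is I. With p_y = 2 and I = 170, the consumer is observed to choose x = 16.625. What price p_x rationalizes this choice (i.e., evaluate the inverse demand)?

p_x = 8

This is Cobb-Douglas in (x−15, y−12): tangency gives 0.4·p_y·(y−12) = 0.4·p_x·(x−15).
Substituting into the budget: x* = 15 + 0.5·(I − 15·p_x − 12·p_y)/p_x, and y* = 12 + 0.5·(…)/p_y.
Set x* = 16.625 in the demand function and solve for p_x: p_x = 8.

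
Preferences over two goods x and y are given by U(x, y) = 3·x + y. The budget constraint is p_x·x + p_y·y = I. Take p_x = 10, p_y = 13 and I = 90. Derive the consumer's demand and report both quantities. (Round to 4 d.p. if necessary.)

Linear utility — the consumer picks whichever good has higher MU/price: 3/10 = 0.3 vs 1/13 = 0.0769.
x gives more utility per dollar, so spend all income on x: x* = I/p_x, y* = 0.
Numerically: x* = 9, y* = 0.

x* = 9, y* = 0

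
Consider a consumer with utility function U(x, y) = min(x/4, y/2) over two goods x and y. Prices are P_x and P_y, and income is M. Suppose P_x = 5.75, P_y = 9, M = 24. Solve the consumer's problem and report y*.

y* = 1.1707

Demand: x*(P_x,P_y,M) = 4·M/(4·P_x + 2·P_y), y* = 2·M/(4·P_x + 2·P_y).
Here 4·5.75 + 2·9 = 41, giving y* = 1.1707.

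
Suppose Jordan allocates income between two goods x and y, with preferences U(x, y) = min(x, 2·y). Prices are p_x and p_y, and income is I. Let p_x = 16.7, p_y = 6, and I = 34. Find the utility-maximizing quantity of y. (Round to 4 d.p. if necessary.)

y* = 0.8629

With perfect complements, no substitution: consume in ratio x:y = 2:1.
Budget: p_x·x + p_y·(1/2)·x = I, so (2·p_x + p_y)·x = 2·I.
Demand: x*(p_x,p_y,I) = 2·I/(2·p_x + p_y), y* = I/(2·p_x + p_y).
Here 2·16.7 + 6 = 39.4, giving y* = 0.8629.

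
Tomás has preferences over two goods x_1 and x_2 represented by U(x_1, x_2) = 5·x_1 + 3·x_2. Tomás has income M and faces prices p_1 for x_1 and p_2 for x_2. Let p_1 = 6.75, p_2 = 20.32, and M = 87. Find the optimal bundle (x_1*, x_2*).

x_1* = 12.8889, x_2* = 0

Perfect substitutes: compare marginal utility per dollar. 5/p_1 vs 3/p_2 → 0.7407 vs 0.1476.
x_1 gives more utility per dollar, so spend all income on x_1: x_1* = M/p_1, x_2* = 0.
Numerically: x_1* = 12.8889, x_2* = 0.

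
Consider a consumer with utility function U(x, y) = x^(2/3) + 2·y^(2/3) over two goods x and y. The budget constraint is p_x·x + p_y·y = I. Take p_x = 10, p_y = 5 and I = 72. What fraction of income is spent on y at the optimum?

MRS = MU_x/MU_y = (1/2)·(y/x)^(1/3). Set equal to p_x/p_y.
Solve for the ratio: y/x = [2·p_x/p_y]^(3).
With the ratio pinned down, the budget gives x* = I/(p_x + p_y·(y/x)) and y* = (y/x)·x*.
Numerically y/x = 64, so x* = 72/(10 + 5·64) = 0.2182 and y* = 64·0.2182 = 13.9636.
Expenditure on y: 5·13.9636 = 69.8182; share = 0.9697.

share on y = 0.9697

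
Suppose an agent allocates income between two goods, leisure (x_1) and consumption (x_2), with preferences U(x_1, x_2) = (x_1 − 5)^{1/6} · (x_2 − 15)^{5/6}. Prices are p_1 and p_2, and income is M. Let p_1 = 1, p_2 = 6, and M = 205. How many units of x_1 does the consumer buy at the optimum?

x_1* = 23.3333

MRS = (1/5)·(x_2−15)/(x_1−5). Tangency with p_1/p_2 gives x_2−15 = 5·(p_1/p_2)·(x_1−5).
Substituting into the budget: x_1* = 5 + 1/6·(M − 5·p_1 − 15·p_2)/p_1, and x_2* = 15 + 5/6·(…)/p_2.
Discretionary income = 205 − 5·1 − 15·6 = 110; x_1* = 5 + 1/6·110/1 = 23.3333.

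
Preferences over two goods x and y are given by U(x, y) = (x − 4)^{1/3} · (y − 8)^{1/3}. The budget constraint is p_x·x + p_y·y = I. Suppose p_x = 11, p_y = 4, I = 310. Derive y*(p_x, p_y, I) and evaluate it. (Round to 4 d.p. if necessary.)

y* = 37.25

This is Cobb-Douglas in (x−4, y−8): tangency gives 1/3·p_y·(y−8) = 1/3·p_x·(x−4).
After buying the subsistence bundle (4, 8), a share 0.5 of the remaining income goes to x: x* = 4 + 0.5·(I − 4p_x − 8p_y)/p_x.
Discretionary income = 310 − 4·11 − 8·4 = 234; y* = 8 + 0.5·234/4 = 37.25.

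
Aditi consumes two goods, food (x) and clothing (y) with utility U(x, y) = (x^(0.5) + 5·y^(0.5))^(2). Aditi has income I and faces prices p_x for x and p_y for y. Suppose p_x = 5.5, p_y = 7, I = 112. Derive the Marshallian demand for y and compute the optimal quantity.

y* = 15.2249

From the CES first-order condition, (1/5)·(y/x)^(0.5) = p_x/p_y.
Hence y/x = (5·p_x/p_y)^(1/(0.5)), i.e. raised to the 2 power.
With the ratio pinned down, the budget gives x* = I/(p_x + p_y·(y/x)) and y* = (y/x)·x*.
Numerically y/x = 15.433673, so x* = 112/(5.5 + 7·15.433673) = 0.9865 and y* = 15.433673·0.9865 = 15.2249.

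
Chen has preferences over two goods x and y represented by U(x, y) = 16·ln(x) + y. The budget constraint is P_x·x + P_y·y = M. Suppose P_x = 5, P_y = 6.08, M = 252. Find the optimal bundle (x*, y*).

MU_x = 16/x, MU_y = 1. Tangency: 16/x = P_x/P_y.
So x*(P_x,P_y) = 16·P_y/P_x, independent of income; and y* = (M − 16·P_y)/P_y.
At the given prices: x* = 16·6.08/5 = 19.456, and y* = 25.4474.

x* = 19.456, y* = 25.4474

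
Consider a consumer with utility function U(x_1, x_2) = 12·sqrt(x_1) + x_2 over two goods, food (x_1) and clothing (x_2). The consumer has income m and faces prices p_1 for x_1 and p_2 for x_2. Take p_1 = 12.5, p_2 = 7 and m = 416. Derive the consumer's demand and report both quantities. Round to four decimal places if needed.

Plugging in: x_1* = (6·7/12.5)² = 11.2896, x_2* = 39.2686.

x_1* = 11.2896, x_2* = 39.2686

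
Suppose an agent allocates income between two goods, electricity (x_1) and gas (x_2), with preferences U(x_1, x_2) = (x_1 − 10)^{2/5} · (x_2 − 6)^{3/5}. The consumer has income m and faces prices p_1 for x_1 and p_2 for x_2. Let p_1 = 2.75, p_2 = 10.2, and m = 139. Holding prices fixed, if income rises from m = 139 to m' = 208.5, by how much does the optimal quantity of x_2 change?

Δx_2* = 4.0882

MRS = (2/3)·(x_2−6)/(x_1−10). Tangency with p_1/p_2 gives x_2−6 = (3/2)·(p_1/p_2)·(x_1−10).
Substituting into the budget: x_1* = 10 + 0.4·(m − 10·p_1 − 6·p_2)/p_1, and x_2* = 6 + 0.6·(…)/p_2.
Discretionary income = 139 − 10·2.75 − 6·10.2 = 50.3; x_2* = 6 + 0.6·50.3/10.2 = 8.9588.
At m' = 208.5: x_2* = 13.0471. Change: 13.0471 − 8.9588 = 4.0882.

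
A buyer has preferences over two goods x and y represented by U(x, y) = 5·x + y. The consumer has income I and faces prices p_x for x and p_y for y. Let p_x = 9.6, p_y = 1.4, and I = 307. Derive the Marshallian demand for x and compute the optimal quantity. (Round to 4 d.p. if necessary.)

x* = 0

Linear utility — the consumer picks whichever good has higher MU/price: 5/9.6 = 0.5208 vs 1/1.4 = 0.7143.
y gives more utility per dollar, so spend all income on y: y* = I/p_y, x* = 0.
Numerically: x* = 0, y* = 219.2857.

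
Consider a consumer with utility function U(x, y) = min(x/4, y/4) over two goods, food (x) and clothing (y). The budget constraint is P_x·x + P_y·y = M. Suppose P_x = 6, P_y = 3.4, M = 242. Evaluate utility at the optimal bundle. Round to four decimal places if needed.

V = 6.4362

Demand: x*(P_x,P_y,M) = 4·M/(4·P_x + 4·P_y), y* = 4·M/(4·P_x + 4·P_y).
Here 4·6 + 4·3.4 = 37.6, giving x* = 25.7447 and y* = 25.7447.
Utility at the optimum: U(25.7447, 25.7447) = 6.4362.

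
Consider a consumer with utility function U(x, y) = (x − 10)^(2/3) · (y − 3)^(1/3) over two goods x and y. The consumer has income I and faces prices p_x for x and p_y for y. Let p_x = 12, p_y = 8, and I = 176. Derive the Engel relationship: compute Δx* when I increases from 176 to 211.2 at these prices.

MRS = 2·(y−3)/(x−10). Tangency with p_x/p_y gives y−3 = (1/2)·(p_x/p_y)·(x−10).
After buying the subsistence bundle (10, 3), a share 2/3 of the remaining income goes to x: x* = 10 + 2/3·(I − 10p_x − 3p_y)/p_x.
Discretionary income = 176 − 10·12 − 3·8 = 32; x* = 10 + 2/3·32/12 = 11.7778.
At I' = 211.2: x* = 13.7333. Change: 13.7333 − 11.7778 = 1.9556.

Δx* = 1.9556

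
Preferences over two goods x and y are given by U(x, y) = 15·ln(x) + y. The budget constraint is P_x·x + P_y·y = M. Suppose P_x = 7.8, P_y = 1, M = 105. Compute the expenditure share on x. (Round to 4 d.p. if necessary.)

share on x = 0.1429

Set MRS = P_x/P_y: (15/x)/1 = P_x/P_y.
So x*(P_x,P_y) = 15·P_y/P_x, independent of income; and y* = (M − 15·P_y)/P_y.
At the given prices: x* = 15·1/7.8 = 1.9231, and y* = 90.
Expenditure on x: 7.8·1.9231 = 15; share = 0.1429.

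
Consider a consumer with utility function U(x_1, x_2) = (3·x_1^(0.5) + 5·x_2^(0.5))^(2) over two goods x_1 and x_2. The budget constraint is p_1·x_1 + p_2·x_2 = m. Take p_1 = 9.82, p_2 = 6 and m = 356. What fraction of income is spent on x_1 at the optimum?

From the CES first-order condition, (3/5)·(x_2/x_1)^(0.5) = p_1/p_2.
Hence x_2/x_1 = ((5/3)·p_1/p_2)^(1/(0.5)), i.e. raised to the 2 power.
Substitute x_2 = (x_2/x_1)·x_1 into the budget: x_1* = m/(p_1 + p_2·(x_2/x_1)).
Numerically x_2/x_1 = 7.440772, so x_1* = 356/(9.82 + 6·7.440772) = 6.5364 and x_2* = 7.440772·6.5364 = 48.6355.
Expenditure on x_1: 9.82·6.5364 = 64.187; share = 0.1803.

share on x_1 = 0.1803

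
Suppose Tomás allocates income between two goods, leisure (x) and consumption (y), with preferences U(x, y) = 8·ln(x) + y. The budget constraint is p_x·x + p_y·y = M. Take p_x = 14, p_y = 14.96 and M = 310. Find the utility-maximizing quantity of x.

x* = 8.5486

MU_x = 8/x, MU_y = 1. Tangency: 8/x = p_x/p_y.
So x*(p_x,p_y) = 8·p_y/p_x, independent of income; and y* = (M − 8·p_y)/p_y.
At the given prices: x* = 8·14.96/14 = 8.5486.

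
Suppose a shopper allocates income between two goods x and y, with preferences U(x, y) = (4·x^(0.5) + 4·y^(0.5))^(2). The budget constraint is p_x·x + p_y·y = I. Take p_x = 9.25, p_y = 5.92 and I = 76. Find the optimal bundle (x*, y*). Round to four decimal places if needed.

Numerically y/x = 2.441406, so x* = 76/(9.25 + 5.92·2.441406) = 3.2063 and y* = 2.441406·3.2063 = 7.8279.

x* = 3.2063, y* = 7.8279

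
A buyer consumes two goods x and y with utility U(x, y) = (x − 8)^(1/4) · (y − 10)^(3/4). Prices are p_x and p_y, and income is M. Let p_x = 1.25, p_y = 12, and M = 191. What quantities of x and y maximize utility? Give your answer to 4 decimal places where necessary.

x* = 20.2, y* = 13.8125

MRS = (1/3)·(y−10)/(x−8). Tangency with p_x/p_y gives y−10 = 3·(p_x/p_y)·(x−8).
Substituting into the budget: x* = 8 + 0.25·(M − 8·p_x − 10·p_y)/p_x, and y* = 10 + 0.75·(…)/p_y.
Discretionary income = 191 − 8·1.25 − 10·12 = 61; x* = 8 + 0.25·61/1.25 = 20.2; y* = 10 + 0.75·61/12 = 13.8125.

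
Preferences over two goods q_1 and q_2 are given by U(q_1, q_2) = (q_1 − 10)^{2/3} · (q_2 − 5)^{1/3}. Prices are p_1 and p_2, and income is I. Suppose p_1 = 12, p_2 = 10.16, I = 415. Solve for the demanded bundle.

MRS = 2·(q_2−5)/(q_1−10). Tangency with p_1/p_2 gives q_2−5 = (1/2)·(p_1/p_2)·(q_1−10).
Substituting into the budget: q_1* = 10 + 2/3·(I − 10·p_1 − 5·p_2)/p_1, and q_2* = 5 + 1/3·(…)/p_2.
Discretionary income = 415 − 10·12 − 5·10.16 = 244.2; q_1* = 10 + 2/3·244.2/12 = 23.5667; q_2* = 5 + 1/3·244.2/10.16 = 13.0118.

q_1* = 23.5667, q_2* = 13.0118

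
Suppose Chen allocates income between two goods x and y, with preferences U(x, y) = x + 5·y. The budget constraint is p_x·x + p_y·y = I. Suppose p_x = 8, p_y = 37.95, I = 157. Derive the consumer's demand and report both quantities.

Perfect substitutes: compare marginal utility per dollar. 1/p_x vs 5/p_y → 0.125 vs 0.1318.
y gives more utility per dollar, so spend all income on y: y* = I/p_y, x* = 0.
Numerically: x* = 0, y* = 4.137.

x* = 0, y* = 4.137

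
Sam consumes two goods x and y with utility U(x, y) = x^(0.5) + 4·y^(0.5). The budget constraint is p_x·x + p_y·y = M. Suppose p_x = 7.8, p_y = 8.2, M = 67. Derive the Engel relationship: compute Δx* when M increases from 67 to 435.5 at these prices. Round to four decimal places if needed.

Δx* = 2.9128

MU_x ∝ x^(-0.5), MU_y ∝ 4·y^(-0.5), so MRS = (1/4)·(y/x)^(0.5) = p_x/p_y.
Hence y/x = (4·p_x/p_y)^(1/(0.5)), i.e. raised to the 2 power.
Substitute y = (y/x)·x into the budget: x* = M/(p_x + p_y·(y/x)).
Numerically y/x = 14.477097, so x* = 67/(7.8 + 8.2·14.477097) = 0.5296.
At M' = 435.5: x* = 3.4424. Change: 3.4424 − 0.5296 = 2.9128.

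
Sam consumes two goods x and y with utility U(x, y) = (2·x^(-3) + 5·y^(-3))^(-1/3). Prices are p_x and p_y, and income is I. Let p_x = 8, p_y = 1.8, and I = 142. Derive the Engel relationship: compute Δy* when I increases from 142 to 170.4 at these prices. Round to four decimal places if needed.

Δy* = 4.5941

MU_x ∝ 2·x^(-4), MU_y ∝ 5·y^(-4), so MRS = (2/5)·(y/x)^(4) = p_x/p_y.
Hence y/x = ((5/2)·p_x/p_y)^(1/(4)), i.e. raised to the 0.25 power.
With the ratio pinned down, the budget gives x* = I/(p_x + p_y·(y/x)) and y* = (y/x)·x*.
Numerically y/x = 1.825742, so x* = 142/(8 + 1.8·1.825742) = 12.5816 and y* = 1.825742·12.5816 = 22.9707.
At I' = 170.4: y* = 27.5649. Change: 27.5649 − 22.9707 = 4.5941.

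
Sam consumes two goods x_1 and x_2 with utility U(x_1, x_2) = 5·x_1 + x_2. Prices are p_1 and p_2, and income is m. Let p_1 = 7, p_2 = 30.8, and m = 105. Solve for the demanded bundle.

Perfect substitutes: compare marginal utility per dollar. 5/p_1 vs 1/p_2 → 0.7143 vs 0.0325.
x_1 gives more utility per dollar, so spend all income on x_1: x_1* = m/p_1, x_2* = 0.
Numerically: x_1* = 15, x_2* = 0.

x_1* = 15, x_2* = 0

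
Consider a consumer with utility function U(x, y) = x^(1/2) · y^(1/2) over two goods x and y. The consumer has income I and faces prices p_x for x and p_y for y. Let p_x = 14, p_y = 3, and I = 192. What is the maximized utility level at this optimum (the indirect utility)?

Demand: x*(p_x,p_y,I) = 0.5·I/p_x and y* = 0.5·I/p_y.
At p_x=14, p_y=3, I=192: x* = 0.5·192/14 = 6.8571, y* = 32.
Utility at the optimum: U(6.8571, 32) = 14.8131.

V = 14.8131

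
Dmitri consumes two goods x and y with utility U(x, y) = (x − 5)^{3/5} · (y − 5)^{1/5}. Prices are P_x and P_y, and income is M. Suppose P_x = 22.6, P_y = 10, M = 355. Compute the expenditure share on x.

share on x = 0.7239

MRS = 3·(y−5)/(x−5). Tangency with P_x/P_y gives y−5 = (1/3)·(P_x/P_y)·(x−5).
Substituting into the budget: x* = 5 + 0.75·(M − 5·P_x − 5·P_y)/P_x, and y* = 5 + 0.25·(…)/P_y.
Discretionary income = 355 − 5·22.6 − 5·10 = 192; x* = 5 + 0.75·192/22.6 = 11.3717; y* = 5 + 0.25·192/10 = 9.8.
Expenditure on x: 22.6·11.3717 = 257; share = 0.7239.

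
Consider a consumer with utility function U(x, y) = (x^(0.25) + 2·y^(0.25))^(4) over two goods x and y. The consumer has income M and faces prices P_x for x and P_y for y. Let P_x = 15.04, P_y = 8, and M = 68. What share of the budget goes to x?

MRS = MU_x/MU_y = (1/2)·(y/x)^(0.75). Set equal to P_x/P_y.
Solve for the ratio: y/x = [2·P_x/P_y]^(4/3).
With the ratio pinned down, the budget gives x* = M/(P_x + P_y·(y/x)) and y* = (y/x)·x*.
Numerically y/x = 5.846785, so x* = 68/(15.04 + 8·5.846785) = 1.1001 and y* = 5.846785·1.1001 = 6.4319.
Expenditure on x: 15.04·1.1001 = 16.545; share = 0.2433.

share on x = 0.2433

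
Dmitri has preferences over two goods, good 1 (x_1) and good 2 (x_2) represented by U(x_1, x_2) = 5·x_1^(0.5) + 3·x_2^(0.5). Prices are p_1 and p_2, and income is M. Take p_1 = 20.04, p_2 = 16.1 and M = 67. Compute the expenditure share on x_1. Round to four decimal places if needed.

share on x_1 = 0.6906

From the CES first-order condition, (5/3)·(x_2/x_1)^(0.5) = p_1/p_2.
Hence x_2/x_1 = ((3/5)·p_1/p_2)^(1/(0.5)), i.e. raised to the 2 power.
With the ratio pinned down, the budget gives x_1* = M/(p_1 + p_2·(x_2/x_1)) and x_2* = (x_2/x_1)·x_1*.
Numerically x_2/x_1 = 0.557758, so x_1* = 67/(20.04 + 16.1·0.557758) = 2.3088 and x_2* = 0.557758·2.3088 = 1.2877.
Expenditure on x_1: 20.04·2.3088 = 46.2675; share = 0.6906.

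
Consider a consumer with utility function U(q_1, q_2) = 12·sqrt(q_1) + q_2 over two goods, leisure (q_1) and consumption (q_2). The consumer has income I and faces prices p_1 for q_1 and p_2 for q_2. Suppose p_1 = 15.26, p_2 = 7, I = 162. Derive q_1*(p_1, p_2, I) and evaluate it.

Plugging in: q_1* = (6·7/15.26)² = 7.5751.

q_1* = 7.5751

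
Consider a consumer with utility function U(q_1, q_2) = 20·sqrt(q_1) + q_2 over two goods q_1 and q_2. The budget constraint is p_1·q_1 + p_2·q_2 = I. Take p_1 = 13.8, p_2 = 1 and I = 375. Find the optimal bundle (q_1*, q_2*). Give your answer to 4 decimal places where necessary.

Thus q_1* = (10·p_2/p_1)² — independent of I — with the rest of income spent on q_2.
Plugging in: q_1* = (10·1/13.8)² = 0.5251, q_2* = 367.7536.

q_1* = 0.5251, q_2* = 367.7536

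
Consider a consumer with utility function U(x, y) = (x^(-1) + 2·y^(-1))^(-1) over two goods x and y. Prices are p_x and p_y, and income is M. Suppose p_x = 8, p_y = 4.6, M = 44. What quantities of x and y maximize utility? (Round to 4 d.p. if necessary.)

x* = 2.654, y* = 4.9496

Substitute y = (y/x)·x into the budget: x* = M/(p_x + p_y·(y/x)).
Numerically y/x = 1.86501, so x* = 44/(8 + 4.6·1.86501) = 2.654 and y* = 1.86501·2.654 = 4.9496.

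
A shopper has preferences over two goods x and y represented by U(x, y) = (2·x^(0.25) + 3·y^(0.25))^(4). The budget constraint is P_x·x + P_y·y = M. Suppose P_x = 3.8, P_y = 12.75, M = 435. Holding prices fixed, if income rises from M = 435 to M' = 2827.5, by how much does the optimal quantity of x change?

Δx* = 293.2551

From the CES first-order condition, (2/3)·(y/x)^(0.75) = P_x/P_y.
Hence y/x = ((3/2)·P_x/P_y)^(1/(0.75)), i.e. raised to the 4/3 power.
With the ratio pinned down, the budget gives x* = M/(P_x + P_y·(y/x)) and y* = (y/x)·x*.
Numerically y/x = 0.341837, so x* = 435/(3.8 + 12.75·0.341837) = 53.3191.
At M' = 2827.5: x* = 346.5742. Change: 346.5742 − 53.3191 = 293.2551.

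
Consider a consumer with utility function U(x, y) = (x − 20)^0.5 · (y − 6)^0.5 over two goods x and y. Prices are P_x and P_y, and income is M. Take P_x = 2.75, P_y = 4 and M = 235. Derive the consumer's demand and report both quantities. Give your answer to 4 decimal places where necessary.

x* = 48.3636, y* = 25.5

Let x' = x−20, y' = y−6. MRS = y'/x' = P_x/P_y.
Substituting into the budget: x* = 20 + 0.5·(M − 20·P_x − 6·P_y)/P_x, and y* = 6 + 0.5·(…)/P_y.
Discretionary income = 235 − 20·2.75 − 6·4 = 156; x* = 20 + 0.5·156/2.75 = 48.3636; y* = 6 + 0.5·156/4 = 25.5.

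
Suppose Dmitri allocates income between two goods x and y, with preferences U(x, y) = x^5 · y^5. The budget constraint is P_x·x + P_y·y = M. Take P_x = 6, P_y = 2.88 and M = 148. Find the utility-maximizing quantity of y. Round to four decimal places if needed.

At P_x=6, P_y=2.88, M=148: y* = 0.5·148/2.88 = 25.6944.

y* = 25.6944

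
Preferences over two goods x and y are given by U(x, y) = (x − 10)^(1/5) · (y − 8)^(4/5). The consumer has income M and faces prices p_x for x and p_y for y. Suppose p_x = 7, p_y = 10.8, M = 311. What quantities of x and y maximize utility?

Discretionary income = 311 − 10·7 − 8·10.8 = 154.6; x* = 10 + 0.2·154.6/7 = 14.4171; y* = 8 + 0.8·154.6/10.8 = 19.4519.

x* = 14.4171, y* = 19.4519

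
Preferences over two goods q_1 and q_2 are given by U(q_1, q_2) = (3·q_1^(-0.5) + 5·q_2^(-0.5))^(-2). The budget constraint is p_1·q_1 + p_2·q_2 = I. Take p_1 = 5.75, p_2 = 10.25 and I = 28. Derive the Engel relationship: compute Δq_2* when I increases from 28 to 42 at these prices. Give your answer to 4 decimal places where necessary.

MU_q_1 ∝ 3·q_1^(-1.5), MU_q_2 ∝ 5·q_2^(-1.5), so MRS = (3/5)·(q_2/q_1)^(1.5) = p_1/p_2.
Hence q_2/q_1 = ((5/3)·p_1/p_2)^(1/(1.5)), i.e. raised to the 2/3 power.
Substitute q_2 = (q_2/q_1)·q_1 into the budget: q_1* = I/(p_1 + p_2·(q_2/q_1)).
Numerically q_2/q_1 = 0.956155, so q_1* = 28/(5.75 + 10.25·0.956155) = 1.8006 and q_2* = 0.956155·1.8006 = 1.7216.
At I' = 42: q_2* = 2.5824. Change: 2.5824 − 1.7216 = 0.8608.

Δq_2* = 0.8608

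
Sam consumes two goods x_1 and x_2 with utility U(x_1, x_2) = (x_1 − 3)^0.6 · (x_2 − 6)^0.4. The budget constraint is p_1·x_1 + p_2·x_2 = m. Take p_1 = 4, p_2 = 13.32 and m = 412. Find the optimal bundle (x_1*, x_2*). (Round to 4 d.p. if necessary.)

MRS = (3/2)·(x_2−6)/(x_1−3). Tangency with p_1/p_2 gives x_2−6 = (2/3)·(p_1/p_2)·(x_1−3).
Substituting into the budget: x_1* = 3 + 0.6·(m − 3·p_1 − 6·p_2)/p_1, and x_2* = 6 + 0.4·(…)/p_2.
Discretionary income = 412 − 3·4 − 6·13.32 = 320.08; x_1* = 3 + 0.6·320.08/4 = 51.012; x_2* = 6 + 0.4·320.08/13.32 = 15.612.

x_1* = 51.012, x_2* = 15.612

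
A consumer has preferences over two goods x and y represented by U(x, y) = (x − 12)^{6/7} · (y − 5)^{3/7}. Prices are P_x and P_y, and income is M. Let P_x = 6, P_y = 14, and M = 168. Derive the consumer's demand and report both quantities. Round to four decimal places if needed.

Discretionary income = 168 − 12·6 − 5·14 = 26; x* = 12 + 2/3·26/6 = 14.8889; y* = 5 + 1/3·26/14 = 5.619.

x* = 14.8889, y* = 5.619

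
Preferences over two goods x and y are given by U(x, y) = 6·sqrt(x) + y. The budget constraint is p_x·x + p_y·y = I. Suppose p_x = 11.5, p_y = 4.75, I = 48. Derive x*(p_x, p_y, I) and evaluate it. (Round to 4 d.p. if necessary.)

x* = 1.5354

MU_x = 3/√x, MU_y = 1. Tangency: 3/√x = p_x/p_y.
Solve: √x = 3·p_y/p_x, so x*(p_x,p_y) = (3·p_y/p_x)², and y* = (I − p_x·x*)/p_y.
Plugging in: x* = (3·4.75/11.5)² = 1.5354.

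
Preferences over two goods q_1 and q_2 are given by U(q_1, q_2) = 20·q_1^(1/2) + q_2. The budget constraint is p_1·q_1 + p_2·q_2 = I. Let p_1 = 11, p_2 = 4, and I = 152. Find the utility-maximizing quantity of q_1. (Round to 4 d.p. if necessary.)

q_1* = 13.2231

MU_q_1 = 10/√q_1, MU_q_2 = 1. Tangency: 10/√q_1 = p_1/p_2.
Solve: √q_1 = 10·p_2/p_1, so q_1*(p_1,p_2) = (10·p_2/p_1)², and q_2* = (I − p_1·q_1*)/p_2.
Plugging in: q_1* = (10·4/11)² = 13.2231.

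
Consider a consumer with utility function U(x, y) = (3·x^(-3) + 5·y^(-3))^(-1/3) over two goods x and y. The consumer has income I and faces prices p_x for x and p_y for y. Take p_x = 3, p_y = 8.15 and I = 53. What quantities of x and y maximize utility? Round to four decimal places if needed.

x* = 5.1895, y* = 4.5928

MU_x ∝ 3·x^(-4), MU_y ∝ 5·y^(-4), so MRS = (3/5)·(y/x)^(4) = p_x/p_y.
Hence y/x = ((5/3)·p_x/p_y)^(1/(4)), i.e. raised to the 0.25 power.
Substitute y = (y/x)·x into the budget: x* = I/(p_x + p_y·(y/x)).
Numerically y/x = 0.88502, so x* = 53/(3 + 8.15·0.88502) = 5.1895 and y* = 0.88502·5.1895 = 4.5928.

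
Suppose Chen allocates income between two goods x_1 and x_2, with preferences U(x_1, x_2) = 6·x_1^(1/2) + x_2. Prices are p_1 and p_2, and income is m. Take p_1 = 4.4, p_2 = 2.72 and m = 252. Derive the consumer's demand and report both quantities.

MU_x_1 = 3/√x_1, MU_x_2 = 1. Tangency: 3/√x_1 = p_1/p_2.
Thus x_1* = (3·p_2/p_1)² — independent of m — with the rest of income spent on x_2.
Plugging in: x_1* = (3·2.72/4.4)² = 3.4393, x_2* = 87.0834.

x_1* = 3.4393, x_2* = 87.0834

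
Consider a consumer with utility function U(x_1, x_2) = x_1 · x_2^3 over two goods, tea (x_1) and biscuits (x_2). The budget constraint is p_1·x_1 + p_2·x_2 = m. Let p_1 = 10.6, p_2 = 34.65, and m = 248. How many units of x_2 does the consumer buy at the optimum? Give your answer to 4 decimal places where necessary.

MU_x_1/MU_x_2 = (x_2)/(3·x_1); tangency sets this equal to p_1/p_2.
Rearranging, p_2·x_2 = 3·p_1·x_1. Substituting into the budget gives p_1·x_1·(1 + 3) = m.
Demand: x_1*(p_1,p_2,m) = 0.25·m/p_1 and x_2* = 0.75·m/p_2.
At p_1=10.6, p_2=34.65, m=248: x_2* = 0.75·248/34.65 = 5.368.

x_2* = 5.368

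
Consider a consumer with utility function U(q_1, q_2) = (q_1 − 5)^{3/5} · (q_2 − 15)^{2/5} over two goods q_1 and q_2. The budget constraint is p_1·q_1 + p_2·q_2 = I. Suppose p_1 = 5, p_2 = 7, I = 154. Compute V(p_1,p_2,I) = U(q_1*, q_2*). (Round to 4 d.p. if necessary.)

MRS = (3/2)·(q_2−15)/(q_1−5). Tangency with p_1/p_2 gives q_2−15 = (2/3)·(p_1/p_2)·(q_1−5).
Substituting into the budget: q_1* = 5 + 0.6·(I − 5·p_1 − 15·p_2)/p_1, and q_2* = 15 + 0.4·(…)/p_2.
Discretionary income = 154 − 5·5 − 15·7 = 24; q_1* = 5 + 0.6·24/5 = 7.88; q_2* = 15 + 0.4·24/7 = 16.3714.
Utility at the optimum: U(7.88, 16.3714) = 2.1404.

V = 2.1404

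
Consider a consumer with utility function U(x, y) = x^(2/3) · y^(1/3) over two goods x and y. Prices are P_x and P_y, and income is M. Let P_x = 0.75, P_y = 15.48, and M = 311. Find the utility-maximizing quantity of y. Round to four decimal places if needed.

The MRS is 2·y/x. Set MRS = P_x/P_y.
Rearranging, P_y·y = (1/2)·P_x·x. Substituting into the budget gives P_x·x·(1 + (1/2)) = M.
Demand: x*(P_x,P_y,M) = 2/3·M/P_x and y* = 1/3·M/P_y.
At P_x=0.75, P_y=15.48, M=311: y* = 1/3·311/15.48 = 6.6968.

y* = 6.6968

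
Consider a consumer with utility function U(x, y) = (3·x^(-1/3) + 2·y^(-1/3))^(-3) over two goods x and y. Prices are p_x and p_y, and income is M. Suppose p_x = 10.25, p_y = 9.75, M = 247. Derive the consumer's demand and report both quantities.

Substitute y = (y/x)·x into the budget: x* = M/(p_x + p_y·(y/x)).
Numerically y/x = 0.765986, so x* = 247/(10.25 + 9.75·0.765986) = 13.9403 and y* = 0.765986·13.9403 = 10.6781.

x* = 13.9403, y* = 10.6781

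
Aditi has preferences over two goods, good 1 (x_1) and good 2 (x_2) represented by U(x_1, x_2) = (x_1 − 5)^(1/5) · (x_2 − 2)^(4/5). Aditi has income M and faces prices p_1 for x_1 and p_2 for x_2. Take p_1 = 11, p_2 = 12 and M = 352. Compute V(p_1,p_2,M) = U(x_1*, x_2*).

This is Cobb-Douglas in (x_1−5, x_2−2): tangency gives 0.2·p_2·(x_2−2) = 0.8·p_1·(x_1−5).
Substituting into the budget: x_1* = 5 + 0.2·(M − 5·p_1 − 2·p_2)/p_1, and x_2* = 2 + 0.8·(…)/p_2.
Discretionary income = 352 − 5·11 − 2·12 = 273; x_1* = 5 + 0.2·273/11 = 9.9636; x_2* = 2 + 0.8·273/12 = 20.2.
Utility at the optimum: U(9.9636, 20.2) = 14.0352.

V = 14.0352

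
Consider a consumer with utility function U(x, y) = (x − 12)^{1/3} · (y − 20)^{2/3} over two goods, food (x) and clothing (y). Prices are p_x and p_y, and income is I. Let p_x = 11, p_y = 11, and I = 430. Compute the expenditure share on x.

share on x = 0.3674

Let x' = x−12, y' = y−20. MRS = (1/2)·y'/x' = p_x/p_y.
Substituting into the budget: x* = 12 + 1/3·(I − 12·p_x − 20·p_y)/p_x, and y* = 20 + 2/3·(…)/p_y.
Discretionary income = 430 − 12·11 − 20·11 = 78; x* = 12 + 1/3·78/11 = 14.3636; y* = 20 + 2/3·78/11 = 24.7273.
Expenditure on x: 11·14.3636 = 158; share = 0.3674.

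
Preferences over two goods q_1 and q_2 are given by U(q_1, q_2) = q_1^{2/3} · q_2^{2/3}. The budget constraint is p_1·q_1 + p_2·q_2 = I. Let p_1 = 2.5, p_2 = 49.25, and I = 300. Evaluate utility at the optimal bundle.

V = 32.2026

The MRS is q_2/q_1. Set MRS = p_1/p_2.
Rearranging, p_2·q_2 = p_1·q_1. Substituting into the budget gives p_1·q_1·(1 + 1) = I.
Demand: q_1*(p_1,p_2,I) = 0.5·I/p_1 and q_2* = 0.5·I/p_2.
At p_1=2.5, p_2=49.25, I=300: q_1* = 0.5·300/2.5 = 60, q_2* = 3.0457.
Utility at the optimum: U(60, 3.0457) = 32.2026.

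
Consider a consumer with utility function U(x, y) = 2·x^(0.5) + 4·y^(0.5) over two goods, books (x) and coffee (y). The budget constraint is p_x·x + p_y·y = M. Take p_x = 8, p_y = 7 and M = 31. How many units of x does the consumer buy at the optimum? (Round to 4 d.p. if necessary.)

With the ratio pinned down, the budget gives x* = M/(p_x + p_y·(y/x)) and y* = (y/x)·x*.
Numerically y/x = 5.22449, so x* = 31/(8 + 7·5.22449) = 0.6955.

x* = 0.6955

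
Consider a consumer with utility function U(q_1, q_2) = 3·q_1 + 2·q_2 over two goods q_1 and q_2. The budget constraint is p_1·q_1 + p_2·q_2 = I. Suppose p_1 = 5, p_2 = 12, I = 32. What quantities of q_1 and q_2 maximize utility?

q_1* = 6.4, q_2* = 0

Perfect substitutes: compare marginal utility per dollar. 3/p_1 vs 2/p_2 → 0.6 vs 0.1667.
q_1 gives more utility per dollar, so spend all income on q_1: q_1* = I/p_1, q_2* = 0.
Numerically: q_1* = 6.4, q_2* = 0.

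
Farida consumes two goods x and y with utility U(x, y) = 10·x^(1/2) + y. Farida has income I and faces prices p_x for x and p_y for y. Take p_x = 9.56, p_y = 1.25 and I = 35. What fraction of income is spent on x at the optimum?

Set MRS = p_x/p_y: 5·x^(−1/2) = p_x/p_y.
Solve: √x = 5·p_y/p_x, so x*(p_x,p_y) = (5·p_y/p_x)², and y* = (I − p_x·x*)/p_y.
Plugging in: x* = (5·1.25/9.56)² = 0.4274, y* = 24.7312.
Expenditure on x: 9.56·0.4274 = 4.086; share = 0.1167.

share on x = 0.1167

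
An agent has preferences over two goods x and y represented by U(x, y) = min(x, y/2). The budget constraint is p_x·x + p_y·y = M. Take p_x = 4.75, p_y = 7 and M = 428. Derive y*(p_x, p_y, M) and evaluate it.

Here 4.75 + 2·7 = 18.75, giving y* = 45.6533.

y* = 45.6533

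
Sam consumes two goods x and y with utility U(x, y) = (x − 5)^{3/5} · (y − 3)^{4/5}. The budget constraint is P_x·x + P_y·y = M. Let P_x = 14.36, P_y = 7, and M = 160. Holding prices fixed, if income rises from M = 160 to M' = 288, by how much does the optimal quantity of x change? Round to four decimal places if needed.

Δx* = 3.8201

MRS = (3/4)·(y−3)/(x−5). Tangency with P_x/P_y gives y−3 = (4/3)·(P_x/P_y)·(x−5).
After buying the subsistence bundle (5, 3), a share 3/7 of the remaining income goes to x: x* = 5 + 3/7·(M − 5P_x − 3P_y)/P_x.
Discretionary income = 160 − 5·14.36 − 3·7 = 67.2; x* = 5 + 3/7·67.2/14.36 = 7.0056.
At M' = 288: x* = 10.8257. Change: 10.8257 − 7.0056 = 3.8201.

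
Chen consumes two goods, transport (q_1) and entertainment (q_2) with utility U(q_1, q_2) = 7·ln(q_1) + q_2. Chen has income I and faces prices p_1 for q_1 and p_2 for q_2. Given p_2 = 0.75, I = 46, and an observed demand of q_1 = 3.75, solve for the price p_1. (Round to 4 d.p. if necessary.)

p_1 = 1.4

MU_q_1 = 7/q_1, MU_q_2 = 1. Tangency: 7/q_1 = p_1/p_2.
So q_1*(p_1,p_2) = 7·p_2/p_1, independent of income; and q_2* = (I − 7·p_2)/p_2.
Set q_1* = 3.75 in the demand function and solve for p_1: p_1 = 1.4.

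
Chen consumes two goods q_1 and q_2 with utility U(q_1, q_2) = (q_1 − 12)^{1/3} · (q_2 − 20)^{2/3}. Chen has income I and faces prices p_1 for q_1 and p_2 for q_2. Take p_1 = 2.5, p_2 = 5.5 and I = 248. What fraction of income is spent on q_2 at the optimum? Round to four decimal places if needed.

share on q_2 = 0.7339

Let q_1' = q_1−12, q_2' = q_2−20. MRS = (1/2)·q_2'/q_1' = p_1/p_2.
After buying the subsistence bundle (12, 20), a share 1/3 of the remaining income goes to q_1: q_1* = 12 + 1/3·(I − 12p_1 − 20p_2)/p_1.
Discretionary income = 248 − 12·2.5 − 20·5.5 = 108; q_1* = 12 + 1/3·108/2.5 = 26.4; q_2* = 20 + 2/3·108/5.5 = 33.0909.
Expenditure on q_2: 5.5·33.0909 = 182; share = 0.7339.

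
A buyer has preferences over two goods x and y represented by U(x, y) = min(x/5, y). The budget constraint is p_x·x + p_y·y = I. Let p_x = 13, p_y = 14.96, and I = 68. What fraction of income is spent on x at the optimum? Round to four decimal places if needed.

Here 5·13 + 14.96 = 79.96, giving x* = 4.2521 and y* = 0.8504.
Expenditure on x: 13·4.2521 = 55.2776; share = 0.8129.

share on x = 0.8129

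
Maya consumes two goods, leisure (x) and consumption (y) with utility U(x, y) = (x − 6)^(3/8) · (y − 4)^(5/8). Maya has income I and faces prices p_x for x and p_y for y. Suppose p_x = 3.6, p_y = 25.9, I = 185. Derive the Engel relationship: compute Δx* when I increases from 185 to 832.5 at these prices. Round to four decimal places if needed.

Let x' = x−6, y' = y−4. MRS = (3/5)·y'/x' = p_x/p_y.
Substituting into the budget: x* = 6 + 0.375·(I − 6·p_x − 4·p_y)/p_x, and y* = 4 + 0.625·(…)/p_y.
Discretionary income = 185 − 6·3.6 − 4·25.9 = 59.8; x* = 6 + 0.375·59.8/3.6 = 12.2292.
At I' = 832.5: x* = 79.6771. Change: 79.6771 − 12.2292 = 67.4479.

Δx* = 67.4479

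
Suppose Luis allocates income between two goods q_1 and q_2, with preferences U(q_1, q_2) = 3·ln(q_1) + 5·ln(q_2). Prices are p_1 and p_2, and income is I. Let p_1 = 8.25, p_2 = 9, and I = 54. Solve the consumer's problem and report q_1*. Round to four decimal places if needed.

q_1* = 2.4545

MU_q_1/MU_q_2 = (3·q_2)/(5·q_1); tangency sets this equal to p_1/p_2.
So 3·p_2·q_2 = 5·p_1·q_1; combined with the budget, a share 0.375 of income goes to q_1.
Demand: q_1*(p_1,p_2,I) = 0.375·I/p_1 and q_2* = 0.625·I/p_2.
At p_1=8.25, p_2=9, I=54: q_1* = 0.375·54/8.25 = 2.4545.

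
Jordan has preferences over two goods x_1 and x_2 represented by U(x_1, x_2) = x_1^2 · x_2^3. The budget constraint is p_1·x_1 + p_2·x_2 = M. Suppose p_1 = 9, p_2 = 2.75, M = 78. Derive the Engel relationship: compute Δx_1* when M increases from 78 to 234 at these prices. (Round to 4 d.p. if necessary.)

Tangency: MRS = (2/3)·x_2/x_1 = p_1/p_2.
So 2·p_2·x_2 = 3·p_1·x_1; combined with the budget, a share 0.4 of income goes to x_1.
Demand: x_1*(p_1,p_2,M) = 0.4·M/p_1 and x_2* = 0.6·M/p_2.
At p_1=9, p_2=2.75, M=78: x_1* = 0.4·78/9 = 3.4667.
At M' = 234: x_1* = 10.4. Change: 10.4 − 3.4667 = 6.9333.

Δx_1* = 6.9333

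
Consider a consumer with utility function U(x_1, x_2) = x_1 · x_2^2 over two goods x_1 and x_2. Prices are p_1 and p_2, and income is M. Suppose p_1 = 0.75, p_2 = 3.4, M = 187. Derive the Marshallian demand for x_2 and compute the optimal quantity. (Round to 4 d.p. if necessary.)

MU_x_1/MU_x_2 = (x_2)/(2·x_1); tangency sets this equal to p_1/p_2.
Rearranging, p_2·x_2 = 2·p_1·x_1. Substituting into the budget gives p_1·x_1·(1 + 2) = M.
Demand: x_1*(p_1,p_2,M) = 1/3·M/p_1 and x_2* = 2/3·M/p_2.
At p_1=0.75, p_2=3.4, M=187: x_2* = 2/3·187/3.4 = 36.6667.

x_2* = 36.6667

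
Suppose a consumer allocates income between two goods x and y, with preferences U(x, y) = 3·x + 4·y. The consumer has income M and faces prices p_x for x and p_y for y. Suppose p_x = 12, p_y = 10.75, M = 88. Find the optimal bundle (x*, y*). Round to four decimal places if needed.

x* = 0, y* = 8.186

Linear utility — the consumer picks whichever good has higher MU/price: 3/12 = 0.25 vs 4/10.75 = 0.3721.
y gives more utility per dollar, so spend all income on y: y* = M/p_y, x* = 0.
Numerically: x* = 0, y* = 8.186.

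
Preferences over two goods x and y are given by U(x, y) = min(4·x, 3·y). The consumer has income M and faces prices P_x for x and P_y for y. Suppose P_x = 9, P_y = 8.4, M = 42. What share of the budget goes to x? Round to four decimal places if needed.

With perfect complements, no substitution: consume in ratio x:y = 3:4.
Budget: P_x·x + P_y·(4/3)·x = M, so (3·P_x + 4·P_y)·x = 3·M.
Demand: x*(P_x,P_y,M) = 3·M/(3·P_x + 4·P_y), y* = 4·M/(3·P_x + 4·P_y).
Here 3·9 + 4·8.4 = 60.6, giving x* = 2.0792 and y* = 2.7723.
Expenditure on x: 9·2.0792 = 18.7129; share = 0.4455.

share on x = 0.4455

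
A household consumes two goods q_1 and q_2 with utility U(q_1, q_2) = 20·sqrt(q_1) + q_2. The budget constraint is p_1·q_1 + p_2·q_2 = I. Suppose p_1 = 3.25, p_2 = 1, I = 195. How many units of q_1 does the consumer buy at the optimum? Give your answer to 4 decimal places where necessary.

q_1* = 9.4675

Set MRS = p_1/p_2: 10·q_1^(−1/2) = p_1/p_2.
Solve: √q_1 = 10·p_2/p_1, so q_1*(p_1,p_2) = (10·p_2/p_1)², and q_2* = (I − p_1·q_1*)/p_2.
Plugging in: q_1* = (10·1/3.25)² = 9.4675.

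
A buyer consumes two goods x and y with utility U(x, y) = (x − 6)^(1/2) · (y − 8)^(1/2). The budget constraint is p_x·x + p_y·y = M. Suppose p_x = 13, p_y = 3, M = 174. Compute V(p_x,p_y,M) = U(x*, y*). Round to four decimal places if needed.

This is Cobb-Douglas in (x−6, y−8): tangency gives 0.5·p_y·(y−8) = 0.5·p_x·(x−6).
Substituting into the budget: x* = 6 + 0.5·(M − 6·p_x − 8·p_y)/p_x, and y* = 8 + 0.5·(…)/p_y.
Discretionary income = 174 − 6·13 − 8·3 = 72; x* = 6 + 0.5·72/13 = 8.7692; y* = 8 + 0.5·72/3 = 20.
Utility at the optimum: U(8.7692, 20) = 5.7646.

V = 5.7646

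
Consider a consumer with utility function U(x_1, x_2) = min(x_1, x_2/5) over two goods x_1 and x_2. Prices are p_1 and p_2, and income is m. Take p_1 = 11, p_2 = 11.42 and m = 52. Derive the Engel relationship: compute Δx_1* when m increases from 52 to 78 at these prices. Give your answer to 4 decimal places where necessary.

Δx_1* = 0.3818

Leontief preferences: the optimum is at the kink where x_1/1 = x_2/5, i.e. x_2 = 5·x_1.
Budget: p_1·x_1 + p_2·5·x_1 = m, so (p_1 + 5·p_2)·x_1 = m.
Demand: x_1*(p_1,p_2,m) = m/(p_1 + 5·p_2), x_2* = 5·m/(p_1 + 5·p_2).
Here 11 + 5·11.42 = 68.1, giving x_1* = 0.7636.
At m' = 78: x_1* = 1.1454. Change: 1.1454 − 0.7636 = 0.3818.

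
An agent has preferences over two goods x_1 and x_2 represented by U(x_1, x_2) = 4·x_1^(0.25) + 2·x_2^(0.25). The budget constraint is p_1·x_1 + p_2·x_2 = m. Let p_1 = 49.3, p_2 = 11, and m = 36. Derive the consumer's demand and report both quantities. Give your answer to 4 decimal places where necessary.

x_1* = 0.4414, x_2* = 1.2944

MRS = MU_x_1/MU_x_2 = 2·(x_2/x_1)^(0.75). Set equal to p_1/p_2.
Solve for the ratio: x_2/x_1 = [(1/2)·p_1/p_2]^(4/3).
Substitute x_2 = (x_2/x_1)·x_1 into the budget: x_1* = m/(p_1 + p_2·(x_2/x_1)).
Numerically x_2/x_1 = 2.932461, so x_1* = 36/(49.3 + 11·2.932461) = 0.4414 and x_2* = 2.932461·0.4414 = 1.2944.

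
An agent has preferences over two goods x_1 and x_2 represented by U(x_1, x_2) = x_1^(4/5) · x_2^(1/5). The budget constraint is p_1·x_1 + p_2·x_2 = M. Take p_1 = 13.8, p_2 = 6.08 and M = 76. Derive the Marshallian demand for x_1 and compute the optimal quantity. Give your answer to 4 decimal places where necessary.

x_1* = 4.4058

Tangency: MRS = 4·x_2/x_1 = p_1/p_2.
Rearranging, p_2·x_2 = (1/4)·p_1·x_1. Substituting into the budget gives p_1·x_1·(1 + (1/4)) = M.
Demand: x_1*(p_1,p_2,M) = 0.8·M/p_1 and x_2* = 0.2·M/p_2.
At p_1=13.8, p_2=6.08, M=76: x_1* = 0.8·76/13.8 = 4.4058.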